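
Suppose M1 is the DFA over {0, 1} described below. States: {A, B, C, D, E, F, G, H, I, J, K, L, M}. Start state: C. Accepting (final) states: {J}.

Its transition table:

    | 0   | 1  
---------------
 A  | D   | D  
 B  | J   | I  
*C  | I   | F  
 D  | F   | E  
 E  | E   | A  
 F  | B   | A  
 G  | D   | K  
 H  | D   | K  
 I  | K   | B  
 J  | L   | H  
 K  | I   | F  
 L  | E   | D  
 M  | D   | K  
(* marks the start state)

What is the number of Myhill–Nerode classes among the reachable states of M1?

Reachable states from the start: {A,B,C,D,E,F,H,I,J,K,L}. Unreachable: {G,M} — drop them.
Initial partition by acceptance: {J} | {A,B,C,D,E,F,H,I,K,L}.
Split {A,B,C,D,E,F,H,I,K,L} by δ(·,0) → {A,C,D,E,F,H,I,K,L} and {B}.
Split {A,C,D,E,F,H,I,K,L} by δ(·,0) → {A,C,D,E,H,I,K,L} and {F}.
Refine {A,C,D,E,H,I,K,L} on symbol 0: members go to different blocks, giving {A,C,E,H,I,K,L} and {D}.
Refine {A,C,E,H,I,K,L} on symbol 0: members go to different blocks, giving {C,E,I,K,L} and {A,H}.
On input 1, block {C,E,I,K,L} splits into {C,K} and {E} and {I} and {L}.
On input 1, block {A,H} splits into {A} and {H}.
Stable partition: {J} | {C,K} | {B} | {F} | {D} | {A} | {E} | {I} | {L} | {H} — 10 equivalence classes.

10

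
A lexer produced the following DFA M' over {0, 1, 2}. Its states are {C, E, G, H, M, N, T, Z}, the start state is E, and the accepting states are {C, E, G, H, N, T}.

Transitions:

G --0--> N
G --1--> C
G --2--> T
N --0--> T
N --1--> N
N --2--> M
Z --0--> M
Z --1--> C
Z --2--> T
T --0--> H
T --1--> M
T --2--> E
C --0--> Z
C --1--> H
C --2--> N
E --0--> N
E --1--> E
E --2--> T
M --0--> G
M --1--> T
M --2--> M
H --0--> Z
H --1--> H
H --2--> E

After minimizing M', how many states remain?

8

Start with accepting vs non-accepting: {C,E,G,H,N,T} | {M,Z}.
Refine {C,E,G,H,N,T} on symbol 0: members go to different blocks, giving {E,G,N,T} and {C,H}.
Refine {E,G,N,T} on symbol 0: members go to different blocks, giving {E,G,N} and {T}.
Split {E,G,N} by δ(·,0) → {E,G} and {N}.
Split {E,G} by δ(·,1) → {E} and {G}.
Split {M,Z} by δ(·,0) → {M} and {Z}.
On input 2, block {C,H} splits into {C} and {H}.
The partition is now stable with 8 blocks: {E} | {M} | {C} | {T} | {N} | {G} | {Z} | {H}.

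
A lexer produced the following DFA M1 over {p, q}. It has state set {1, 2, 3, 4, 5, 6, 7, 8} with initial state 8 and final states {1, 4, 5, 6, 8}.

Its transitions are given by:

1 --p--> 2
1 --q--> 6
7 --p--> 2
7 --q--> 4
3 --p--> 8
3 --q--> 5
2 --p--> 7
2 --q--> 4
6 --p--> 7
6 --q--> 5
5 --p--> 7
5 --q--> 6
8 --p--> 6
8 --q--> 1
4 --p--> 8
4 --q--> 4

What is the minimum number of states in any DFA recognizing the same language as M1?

Reachable states from the start: {1,2,4,5,6,7,8}. Unreachable: {3} — drop them.
Initial partition by acceptance: {1,4,5,6,8} | {2,7}.
On input p, block {1,4,5,6,8} splits into {1,5,6} and {4,8}.
Refine {4,8} on symbol p: members go to different blocks, giving {4} and {8}.
Stable partition: {1,5,6} | {2,7} | {4} | {8} — 4 equivalence classes.

4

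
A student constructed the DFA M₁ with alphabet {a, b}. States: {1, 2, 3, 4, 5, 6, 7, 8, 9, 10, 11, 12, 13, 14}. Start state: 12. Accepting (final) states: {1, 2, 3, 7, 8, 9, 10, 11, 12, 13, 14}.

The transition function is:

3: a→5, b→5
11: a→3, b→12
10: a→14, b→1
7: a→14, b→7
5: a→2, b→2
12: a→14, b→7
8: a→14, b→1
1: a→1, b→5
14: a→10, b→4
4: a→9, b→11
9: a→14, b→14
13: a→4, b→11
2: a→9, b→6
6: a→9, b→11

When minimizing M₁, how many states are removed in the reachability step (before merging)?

BFS from 12 reaches {1, 2, 3, 4, 5, 6, 7, 9, 10, 11, 12, 14}; the 2 state(s) 8, 13 are never visited.

2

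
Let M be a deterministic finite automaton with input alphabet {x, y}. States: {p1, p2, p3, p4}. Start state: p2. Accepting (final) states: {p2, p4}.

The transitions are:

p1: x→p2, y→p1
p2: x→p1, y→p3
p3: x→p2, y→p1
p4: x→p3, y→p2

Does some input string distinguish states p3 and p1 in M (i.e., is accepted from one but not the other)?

Reachable states from the start: {p1,p2,p3}. Unreachable: {p4} — drop them.
P0 = {p2} | {p1,p3}.
Stable partition: {p2} | {p1,p3} — 2 equivalence classes.
p3 and p1 lie in the same block of the stable partition, so they are equivalent — no string distinguishes them.

No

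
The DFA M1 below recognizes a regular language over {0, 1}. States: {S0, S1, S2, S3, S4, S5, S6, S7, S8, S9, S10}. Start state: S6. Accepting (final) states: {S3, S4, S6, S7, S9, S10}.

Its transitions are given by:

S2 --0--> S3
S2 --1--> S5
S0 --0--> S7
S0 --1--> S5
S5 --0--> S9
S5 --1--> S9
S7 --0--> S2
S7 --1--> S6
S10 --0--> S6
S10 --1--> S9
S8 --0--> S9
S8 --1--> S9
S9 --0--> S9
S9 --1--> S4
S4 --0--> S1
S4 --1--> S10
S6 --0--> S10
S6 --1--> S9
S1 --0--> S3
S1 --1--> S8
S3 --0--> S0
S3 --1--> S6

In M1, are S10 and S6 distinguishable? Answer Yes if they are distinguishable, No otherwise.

All states are reachable from the start state.
Initial partition by acceptance: {S3,S4,S6,S7,S9,S10} | {S0,S1,S2,S5,S8}.
On input 0, block {S3,S4,S6,S7,S9,S10} splits into {S3,S4,S7} and {S6,S9,S10}.
Split {S0,S1,S2,S5,S8} by δ(·,0) → {S0,S1,S2} and {S5,S8}.
On input 1, block {S6,S9,S10} splits into {S6,S10} and {S9}.
Stable partition: {S3,S4,S7} | {S0,S1,S2} | {S6,S10} | {S5,S8} | {S9} — 5 equivalence classes.
S10 and S6 lie in the same block of the stable partition, so they are equivalent — no string distinguishes them.

No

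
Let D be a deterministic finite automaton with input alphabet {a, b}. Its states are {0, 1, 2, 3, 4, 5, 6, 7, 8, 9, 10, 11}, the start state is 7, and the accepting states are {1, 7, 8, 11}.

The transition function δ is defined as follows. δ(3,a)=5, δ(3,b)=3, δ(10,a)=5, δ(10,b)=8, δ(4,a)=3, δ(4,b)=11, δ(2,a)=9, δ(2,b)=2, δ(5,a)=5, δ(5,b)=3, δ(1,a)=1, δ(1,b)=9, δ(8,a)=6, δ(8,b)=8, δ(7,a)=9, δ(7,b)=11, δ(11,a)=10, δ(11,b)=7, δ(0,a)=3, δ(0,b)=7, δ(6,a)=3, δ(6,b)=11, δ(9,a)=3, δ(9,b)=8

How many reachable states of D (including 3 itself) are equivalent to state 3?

States {0,1,2,4} cannot be reached from the start state, so discard them.
P0 = {7,8,11} | {3,5,6,9,10}.
Split {3,5,6,9,10} by δ(·,b) → {6,9,10} and {3,5}.
Stable partition: {7,8,11} | {6,9,10} | {3,5} — 3 equivalence classes.
State 3 belongs to the block {3,5}, which has 2 states.

2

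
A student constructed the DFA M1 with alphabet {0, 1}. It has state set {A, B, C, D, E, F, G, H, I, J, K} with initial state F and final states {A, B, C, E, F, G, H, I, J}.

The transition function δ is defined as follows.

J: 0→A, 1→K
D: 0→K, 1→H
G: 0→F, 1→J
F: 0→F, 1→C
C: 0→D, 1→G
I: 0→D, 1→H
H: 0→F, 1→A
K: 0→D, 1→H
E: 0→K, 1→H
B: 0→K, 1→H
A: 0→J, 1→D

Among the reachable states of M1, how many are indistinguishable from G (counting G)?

First remove the unreachable states {B,E,I}; 8 states remain.
Initial partition by acceptance: {A,C,F,G,H,J} | {D,K}.
Refine {A,C,F,G,H,J} on symbol 0: members go to different blocks, giving {A,F,G,H,J} and {C}.
On input 1, block {A,F,G,H,J} splits into {A,J} and {G,H} and {F}.
The partition is now stable with 5 blocks: {A,J} | {D,K} | {C} | {G,H} | {F}.
State G belongs to the block {G,H}, which has 2 states.

2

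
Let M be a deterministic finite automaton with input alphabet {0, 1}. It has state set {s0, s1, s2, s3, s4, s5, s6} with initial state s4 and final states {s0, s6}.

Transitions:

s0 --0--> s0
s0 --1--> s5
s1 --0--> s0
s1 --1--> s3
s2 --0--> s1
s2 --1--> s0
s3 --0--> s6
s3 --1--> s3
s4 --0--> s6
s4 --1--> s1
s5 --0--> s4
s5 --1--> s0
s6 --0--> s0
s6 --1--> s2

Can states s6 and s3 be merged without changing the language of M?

Every state is reachable, so we keep all 7.
Start with accepting vs non-accepting: {s0,s6} | {s1,s2,s3,s4,s5}.
Refine {s1,s2,s3,s4,s5} on symbol 0: members go to different blocks, giving {s1,s3,s4} and {s2,s5}.
The partition is now stable with 3 blocks: {s0,s6} | {s1,s3,s4} | {s2,s5}.
s6 and s3 end up in different blocks, so they are distinguishable. For instance, the string 'ε' is accepted from only s6.

No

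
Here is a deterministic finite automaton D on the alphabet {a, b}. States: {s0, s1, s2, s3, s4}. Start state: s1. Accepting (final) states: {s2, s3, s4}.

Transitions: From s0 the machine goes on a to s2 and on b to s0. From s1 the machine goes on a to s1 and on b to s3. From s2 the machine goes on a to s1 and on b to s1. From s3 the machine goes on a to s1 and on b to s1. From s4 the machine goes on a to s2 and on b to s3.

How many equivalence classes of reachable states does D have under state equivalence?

First remove the unreachable states {s0,s2,s4}; 2 states remain.
P0 = {s3} | {s1}.
Stable partition: {s3} | {s1} — 2 equivalence classes.

2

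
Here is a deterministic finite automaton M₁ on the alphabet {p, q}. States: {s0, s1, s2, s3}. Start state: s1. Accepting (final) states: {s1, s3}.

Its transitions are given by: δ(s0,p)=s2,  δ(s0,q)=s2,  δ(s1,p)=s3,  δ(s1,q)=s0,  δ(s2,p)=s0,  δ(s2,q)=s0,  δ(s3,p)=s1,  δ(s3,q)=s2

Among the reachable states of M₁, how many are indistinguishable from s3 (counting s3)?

2

All states are reachable from the start state.
P0 = {s1,s3} | {s0,s2}.
Stable partition: {s1,s3} | {s0,s2} — 2 equivalence classes.
State s3 belongs to the block {s1,s3}, which has 2 states.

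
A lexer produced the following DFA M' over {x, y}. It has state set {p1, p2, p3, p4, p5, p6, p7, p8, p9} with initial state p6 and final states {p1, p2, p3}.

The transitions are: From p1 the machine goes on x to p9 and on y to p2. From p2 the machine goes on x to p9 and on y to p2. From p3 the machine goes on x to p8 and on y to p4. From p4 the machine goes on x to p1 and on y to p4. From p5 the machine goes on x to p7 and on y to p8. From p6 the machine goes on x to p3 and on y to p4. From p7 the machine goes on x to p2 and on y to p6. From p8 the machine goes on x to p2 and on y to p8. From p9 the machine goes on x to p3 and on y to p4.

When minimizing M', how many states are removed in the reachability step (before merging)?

2

No path from p6 leads to p5, p7; the other 7 states are all reachable.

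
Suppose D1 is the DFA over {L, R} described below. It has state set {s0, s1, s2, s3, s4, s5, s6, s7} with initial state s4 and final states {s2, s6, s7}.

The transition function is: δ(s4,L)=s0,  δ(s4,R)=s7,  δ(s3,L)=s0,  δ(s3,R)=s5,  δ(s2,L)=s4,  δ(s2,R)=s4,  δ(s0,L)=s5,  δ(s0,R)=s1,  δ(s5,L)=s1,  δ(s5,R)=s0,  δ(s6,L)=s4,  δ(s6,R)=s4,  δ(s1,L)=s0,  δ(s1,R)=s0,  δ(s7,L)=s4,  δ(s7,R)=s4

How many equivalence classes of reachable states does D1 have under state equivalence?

3

Reachable states from the start: {s0,s1,s4,s5,s7}. Unreachable: {s2,s3,s6} — drop them.
Start with accepting vs non-accepting: {s7} | {s0,s1,s4,s5}.
Refine {s0,s1,s4,s5} on symbol R: members go to different blocks, giving {s0,s1,s5} and {s4}.
No further refinement is possible. Final partition (3 blocks): {s7} | {s0,s1,s5} | {s4}.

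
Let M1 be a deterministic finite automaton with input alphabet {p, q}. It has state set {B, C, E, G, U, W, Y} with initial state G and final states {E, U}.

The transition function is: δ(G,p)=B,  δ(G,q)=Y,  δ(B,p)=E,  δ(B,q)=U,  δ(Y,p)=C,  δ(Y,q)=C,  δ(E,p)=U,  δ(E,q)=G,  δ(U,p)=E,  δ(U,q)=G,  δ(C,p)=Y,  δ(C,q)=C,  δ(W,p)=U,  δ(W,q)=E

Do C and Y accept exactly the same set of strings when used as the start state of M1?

States {W} cannot be reached from the start state, so discard them.
P0 = {E,U} | {B,C,G,Y}.
Refine {B,C,G,Y} on symbol p: members go to different blocks, giving {C,G,Y} and {B}.
Split {C,G,Y} by δ(·,p) → {C,Y} and {G}.
No further refinement is possible. Final partition (4 blocks): {E,U} | {C,Y} | {B} | {G}.
C and Y lie in the same block of the stable partition, so they are equivalent — no string distinguishes them.

Yes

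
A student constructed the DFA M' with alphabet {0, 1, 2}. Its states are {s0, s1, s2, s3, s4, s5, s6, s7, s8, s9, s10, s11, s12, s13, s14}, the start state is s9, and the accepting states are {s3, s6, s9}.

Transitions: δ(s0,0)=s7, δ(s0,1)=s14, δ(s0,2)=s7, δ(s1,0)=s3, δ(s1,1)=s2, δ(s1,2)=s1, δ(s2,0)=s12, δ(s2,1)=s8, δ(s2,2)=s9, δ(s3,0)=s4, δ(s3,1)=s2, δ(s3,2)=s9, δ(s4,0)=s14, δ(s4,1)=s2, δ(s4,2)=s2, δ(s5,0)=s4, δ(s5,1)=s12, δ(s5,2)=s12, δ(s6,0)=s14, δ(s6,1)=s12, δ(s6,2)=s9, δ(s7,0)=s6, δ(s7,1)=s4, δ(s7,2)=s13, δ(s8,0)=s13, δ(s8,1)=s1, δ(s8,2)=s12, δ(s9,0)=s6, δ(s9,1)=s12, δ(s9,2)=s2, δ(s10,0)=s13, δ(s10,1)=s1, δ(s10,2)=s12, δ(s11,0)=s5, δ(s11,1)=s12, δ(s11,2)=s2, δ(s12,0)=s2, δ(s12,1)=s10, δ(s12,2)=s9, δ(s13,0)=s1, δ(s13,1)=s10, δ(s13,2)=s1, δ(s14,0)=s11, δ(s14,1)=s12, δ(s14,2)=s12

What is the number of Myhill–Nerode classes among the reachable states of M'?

7

Reachable states from the start: {s1,s2,s3,s4,s5,s6,s8,s9,s10,s11,s12,s13,s14}. Unreachable: {s0,s7} — drop them.
Start with accepting vs non-accepting: {s3,s6,s9} | {s1,s2,s4,s5,s8,s10,s11,s12,s13,s14}.
Refine {s3,s6,s9} on symbol 0: members go to different blocks, giving {s3,s6} and {s9}.
Split {s1,s2,s4,s5,s8,s10,s11,s12,s13,s14} by δ(·,0) → {s2,s4,s5,s8,s10,s11,s12,s13,s14} and {s1}.
Refine {s2,s4,s5,s8,s10,s11,s12,s13,s14} on symbol 0: members go to different blocks, giving {s2,s4,s5,s8,s10,s11,s12,s14} and {s13}.
Split {s2,s4,s5,s8,s10,s11,s12,s14} by δ(·,0) → {s2,s4,s5,s11,s12,s14} and {s8,s10}.
On input 1, block {s2,s4,s5,s11,s12,s14} splits into {s4,s5,s11,s14} and {s2,s12}.
No further refinement is possible. Final partition (7 blocks): {s3,s6} | {s4,s5,s11,s14} | {s9} | {s1} | {s13} | {s8,s10} | {s2,s12}.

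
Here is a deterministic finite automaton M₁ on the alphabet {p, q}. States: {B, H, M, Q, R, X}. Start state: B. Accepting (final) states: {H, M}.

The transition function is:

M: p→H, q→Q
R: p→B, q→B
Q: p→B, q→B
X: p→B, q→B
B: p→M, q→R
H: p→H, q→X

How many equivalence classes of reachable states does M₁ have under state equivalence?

3

P0 = {H,M} | {B,Q,R,X}.
Split {B,Q,R,X} by δ(·,p) → {Q,R,X} and {B}.
The partition is now stable with 3 blocks: {H,M} | {Q,R,X} | {B}.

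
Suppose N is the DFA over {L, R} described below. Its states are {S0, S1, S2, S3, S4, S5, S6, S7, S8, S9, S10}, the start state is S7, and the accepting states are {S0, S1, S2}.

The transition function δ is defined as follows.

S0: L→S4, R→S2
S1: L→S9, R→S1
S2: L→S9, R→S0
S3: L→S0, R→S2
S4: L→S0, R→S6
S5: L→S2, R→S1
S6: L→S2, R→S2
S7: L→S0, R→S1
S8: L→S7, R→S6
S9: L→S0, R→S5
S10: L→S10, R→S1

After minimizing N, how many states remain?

Reachable states from the start: {S0,S1,S2,S4,S5,S6,S7,S9}. Unreachable: {S3,S8,S10} — drop them.
Initial partition by acceptance: {S0,S1,S2} | {S4,S5,S6,S7,S9}.
Split {S4,S5,S6,S7,S9} by δ(·,R) → {S5,S6,S7} and {S4,S9}.
No further refinement is possible. Final partition (3 blocks): {S0,S1,S2} | {S5,S6,S7} | {S4,S9}.

3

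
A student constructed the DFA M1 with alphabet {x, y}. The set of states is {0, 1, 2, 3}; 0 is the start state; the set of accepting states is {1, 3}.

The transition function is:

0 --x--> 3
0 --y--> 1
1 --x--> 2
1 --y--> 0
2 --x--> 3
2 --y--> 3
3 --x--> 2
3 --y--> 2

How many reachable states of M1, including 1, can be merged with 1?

2

Initial partition by acceptance: {1,3} | {0,2}.
The partition is now stable with 2 blocks: {1,3} | {0,2}.
State 1 belongs to the block {1,3}, which has 2 states.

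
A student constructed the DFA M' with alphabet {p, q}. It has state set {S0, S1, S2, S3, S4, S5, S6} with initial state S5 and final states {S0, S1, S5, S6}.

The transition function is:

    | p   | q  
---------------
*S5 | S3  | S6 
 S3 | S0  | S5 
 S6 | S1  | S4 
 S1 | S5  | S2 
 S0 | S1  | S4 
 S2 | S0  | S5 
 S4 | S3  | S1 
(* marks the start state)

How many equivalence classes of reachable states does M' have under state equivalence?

Initial partition by acceptance: {S0,S1,S5,S6} | {S2,S3,S4}.
Refine {S0,S1,S5,S6} on symbol p: members go to different blocks, giving {S0,S1,S6} and {S5}.
Split {S0,S1,S6} by δ(·,p) → {S0,S6} and {S1}.
Split {S2,S3,S4} by δ(·,p) → {S2,S3} and {S4}.
Stable partition: {S0,S6} | {S2,S3} | {S5} | {S1} | {S4} — 5 equivalence classes.

5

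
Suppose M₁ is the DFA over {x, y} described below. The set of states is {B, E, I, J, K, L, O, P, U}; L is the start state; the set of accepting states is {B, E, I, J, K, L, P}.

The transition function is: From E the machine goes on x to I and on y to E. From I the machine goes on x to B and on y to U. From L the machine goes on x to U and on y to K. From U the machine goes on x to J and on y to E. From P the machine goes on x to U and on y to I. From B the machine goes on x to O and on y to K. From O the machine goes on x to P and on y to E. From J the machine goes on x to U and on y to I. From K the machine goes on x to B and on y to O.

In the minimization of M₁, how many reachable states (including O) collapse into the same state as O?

Every state is reachable, so we keep all 9.
P0 = {B,E,I,J,K,L,P} | {O,U}.
Refine {B,E,I,J,K,L,P} on symbol x: members go to different blocks, giving {B,J,L,P} and {E,I,K}.
Refine {E,I,K} on symbol x: members go to different blocks, giving {I,K} and {E}.
The partition is now stable with 4 blocks: {B,J,L,P} | {O,U} | {I,K} | {E}.
The equivalence class containing O is {O,U}, of size 2.

2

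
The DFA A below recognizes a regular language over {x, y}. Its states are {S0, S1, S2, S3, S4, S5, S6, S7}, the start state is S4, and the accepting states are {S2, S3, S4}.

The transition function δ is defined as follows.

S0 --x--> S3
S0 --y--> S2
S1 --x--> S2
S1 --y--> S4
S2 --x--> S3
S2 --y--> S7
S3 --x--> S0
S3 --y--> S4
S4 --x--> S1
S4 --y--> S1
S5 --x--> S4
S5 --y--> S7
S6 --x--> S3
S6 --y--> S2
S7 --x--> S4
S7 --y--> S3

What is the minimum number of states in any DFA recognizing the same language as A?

6

States {S5,S6} cannot be reached from the start state, so discard them.
Initial partition by acceptance: {S2,S3,S4} | {S0,S1,S7}.
On input x, block {S2,S3,S4} splits into {S3,S4} and {S2}.
On input y, block {S3,S4} splits into {S3} and {S4}.
Split {S0,S1,S7} by δ(·,x) → {S0} and {S1} and {S7}.
No further refinement is possible. Final partition (6 blocks): {S3} | {S0} | {S2} | {S4} | {S1} | {S7}.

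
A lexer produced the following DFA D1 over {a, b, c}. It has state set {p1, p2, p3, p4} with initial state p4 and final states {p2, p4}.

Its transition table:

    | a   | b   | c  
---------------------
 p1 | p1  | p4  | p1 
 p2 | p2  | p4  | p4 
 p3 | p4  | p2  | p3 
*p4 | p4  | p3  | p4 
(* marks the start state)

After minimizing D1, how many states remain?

3

Reachable states from the start: {p2,p3,p4}. Unreachable: {p1} — drop them.
Initial partition by acceptance: {p2,p4} | {p3}.
Refine {p2,p4} on symbol b: members go to different blocks, giving {p2} and {p4}.
No further refinement is possible. Final partition (3 blocks): {p2} | {p3} | {p4}.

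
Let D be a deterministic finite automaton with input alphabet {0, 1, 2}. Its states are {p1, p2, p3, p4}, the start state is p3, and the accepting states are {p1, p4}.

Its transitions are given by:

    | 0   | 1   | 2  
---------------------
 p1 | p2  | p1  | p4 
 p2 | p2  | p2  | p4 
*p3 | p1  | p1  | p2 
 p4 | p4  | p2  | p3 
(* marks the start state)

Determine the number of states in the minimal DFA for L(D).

4

Every state is reachable, so we keep all 4.
P0 = {p1,p4} | {p2,p3}.
Split {p1,p4} by δ(·,0) → {p1} and {p4}.
Refine {p2,p3} on symbol 0: members go to different blocks, giving {p2} and {p3}.
No further refinement is possible. Final partition (4 blocks): {p1} | {p2} | {p4} | {p3}.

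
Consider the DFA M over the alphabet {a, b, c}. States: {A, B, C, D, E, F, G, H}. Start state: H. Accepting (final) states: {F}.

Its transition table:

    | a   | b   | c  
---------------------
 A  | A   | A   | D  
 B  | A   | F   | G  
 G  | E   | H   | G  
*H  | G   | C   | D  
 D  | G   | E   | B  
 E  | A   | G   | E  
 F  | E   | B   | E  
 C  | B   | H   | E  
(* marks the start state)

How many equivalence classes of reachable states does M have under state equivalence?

All states are reachable from the start state.
P0 = {F} | {A,B,C,D,E,G,H}.
Refine {A,B,C,D,E,G,H} on symbol b: members go to different blocks, giving {A,C,D,E,G,H} and {B}.
On input a, block {A,C,D,E,G,H} splits into {A,D,E,G,H} and {C}.
Split {A,D,E,G,H} by δ(·,b) → {A,D,E,G} and {H}.
On input b, block {A,D,E,G} splits into {A,D,E} and {G}.
Split {A,D,E} by δ(·,a) → {A,E} and {D}.
Refine {A,E} on symbol b: members go to different blocks, giving {A} and {E}.
No further refinement is possible. Final partition (8 blocks): {F} | {A} | {B} | {C} | {H} | {G} | {D} | {E}.

8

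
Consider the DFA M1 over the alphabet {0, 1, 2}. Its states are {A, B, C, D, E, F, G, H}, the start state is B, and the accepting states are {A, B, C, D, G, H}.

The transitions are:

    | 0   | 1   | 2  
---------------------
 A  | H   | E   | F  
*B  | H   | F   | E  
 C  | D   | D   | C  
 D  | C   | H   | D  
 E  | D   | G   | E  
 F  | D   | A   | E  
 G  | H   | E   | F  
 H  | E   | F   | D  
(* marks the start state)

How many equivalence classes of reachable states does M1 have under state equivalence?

All states are reachable from the start state.
Initial partition by acceptance: {A,B,C,D,G,H} | {E,F}.
Refine {A,B,C,D,G,H} on symbol 0: members go to different blocks, giving {A,B,C,D,G} and {H}.
On input 0, block {A,B,C,D,G} splits into {A,B,G} and {C,D}.
Split {C,D} by δ(·,1) → {C} and {D}.
Stable partition: {A,B,G} | {E,F} | {H} | {C} | {D} — 5 equivalence classes.

5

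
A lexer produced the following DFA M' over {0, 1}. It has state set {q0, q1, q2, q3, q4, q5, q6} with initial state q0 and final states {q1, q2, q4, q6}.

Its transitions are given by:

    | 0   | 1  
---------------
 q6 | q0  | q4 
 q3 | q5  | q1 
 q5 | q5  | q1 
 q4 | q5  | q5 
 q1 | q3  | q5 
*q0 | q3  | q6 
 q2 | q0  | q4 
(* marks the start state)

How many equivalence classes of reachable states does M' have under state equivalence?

4

States {q2} cannot be reached from the start state, so discard them.
Initial partition by acceptance: {q1,q4,q6} | {q0,q3,q5}.
Split {q1,q4,q6} by δ(·,1) → {q1,q4} and {q6}.
Split {q0,q3,q5} by δ(·,1) → {q3,q5} and {q0}.
The partition is now stable with 4 blocks: {q1,q4} | {q3,q5} | {q6} | {q0}.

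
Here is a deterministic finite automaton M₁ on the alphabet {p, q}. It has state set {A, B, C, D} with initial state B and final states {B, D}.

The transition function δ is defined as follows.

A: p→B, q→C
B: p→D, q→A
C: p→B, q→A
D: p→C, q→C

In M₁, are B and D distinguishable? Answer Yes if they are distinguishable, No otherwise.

All states are reachable from the start state.
Initial partition by acceptance: {B,D} | {A,C}.
Split {B,D} by δ(·,p) → {B} and {D}.
Stable partition: {B} | {A,C} | {D} — 3 equivalence classes.
B and D end up in different blocks, so they are distinguishable. For instance, the string 'p' is accepted from only B.

Yes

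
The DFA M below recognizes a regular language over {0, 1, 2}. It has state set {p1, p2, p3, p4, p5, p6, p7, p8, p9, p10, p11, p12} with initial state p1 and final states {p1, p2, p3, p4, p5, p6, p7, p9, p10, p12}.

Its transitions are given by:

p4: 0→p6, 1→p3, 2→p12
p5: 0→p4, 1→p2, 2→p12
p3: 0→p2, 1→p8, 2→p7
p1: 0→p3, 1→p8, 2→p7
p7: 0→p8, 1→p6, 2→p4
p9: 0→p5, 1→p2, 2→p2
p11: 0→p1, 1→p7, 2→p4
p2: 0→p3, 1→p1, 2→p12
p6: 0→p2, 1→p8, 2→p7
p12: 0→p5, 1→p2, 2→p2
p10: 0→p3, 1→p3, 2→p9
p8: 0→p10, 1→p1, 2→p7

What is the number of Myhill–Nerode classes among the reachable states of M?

8

Reachable states from the start: {p1,p2,p3,p4,p5,p6,p7,p8,p9,p10,p12}. Unreachable: {p11} — drop them.
Initial partition by acceptance: {p1,p2,p3,p4,p5,p6,p7,p9,p10,p12} | {p8}.
Split {p1,p2,p3,p4,p5,p6,p7,p9,p10,p12} by δ(·,0) → {p1,p2,p3,p4,p5,p6,p9,p10,p12} and {p7}.
On input 1, block {p1,p2,p3,p4,p5,p6,p9,p10,p12} splits into {p2,p4,p5,p9,p10,p12} and {p1,p3,p6}.
Split {p2,p4,p5,p9,p10,p12} by δ(·,0) → {p2,p4,p10} and {p5,p9,p12}.
On input 0, block {p1,p3,p6} splits into {p3,p6} and {p1}.
On input 1, block {p2,p4,p10} splits into {p4,p10} and {p2}.
Refine {p5,p9,p12} on symbol 0: members go to different blocks, giving {p9,p12} and {p5}.
Stable partition: {p4,p10} | {p8} | {p7} | {p3,p6} | {p9,p12} | {p1} | {p2} | {p5} — 8 equivalence classes.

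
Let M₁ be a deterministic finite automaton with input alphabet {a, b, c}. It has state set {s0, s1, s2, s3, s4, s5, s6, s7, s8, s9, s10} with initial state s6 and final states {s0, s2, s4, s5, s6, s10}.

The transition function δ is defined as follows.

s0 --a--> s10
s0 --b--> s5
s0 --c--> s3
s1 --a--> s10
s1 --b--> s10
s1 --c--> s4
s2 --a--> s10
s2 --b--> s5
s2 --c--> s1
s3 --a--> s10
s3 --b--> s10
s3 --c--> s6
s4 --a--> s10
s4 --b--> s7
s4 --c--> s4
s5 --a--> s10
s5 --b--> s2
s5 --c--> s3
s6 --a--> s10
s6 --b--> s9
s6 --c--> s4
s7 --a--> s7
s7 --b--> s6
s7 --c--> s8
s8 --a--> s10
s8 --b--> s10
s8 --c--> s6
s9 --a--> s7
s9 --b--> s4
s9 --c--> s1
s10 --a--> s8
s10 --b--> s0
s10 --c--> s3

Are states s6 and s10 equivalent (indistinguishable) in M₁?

No

All states are reachable from the start state.
Start with accepting vs non-accepting: {s0,s2,s4,s5,s6,s10} | {s1,s3,s7,s8,s9}.
Split {s0,s2,s4,s5,s6,s10} by δ(·,a) → {s0,s2,s4,s5,s6} and {s10}.
On input b, block {s0,s2,s4,s5,s6} splits into {s0,s2,s5} and {s4,s6}.
Split {s1,s3,s7,s8,s9} by δ(·,a) → {s1,s3,s8} and {s7,s9}.
No further refinement is possible. Final partition (5 blocks): {s0,s2,s5} | {s1,s3,s8} | {s10} | {s4,s6} | {s7,s9}.
s6 and s10 end up in different blocks, so they are distinguishable. For instance, the string 'a' is accepted from only s6.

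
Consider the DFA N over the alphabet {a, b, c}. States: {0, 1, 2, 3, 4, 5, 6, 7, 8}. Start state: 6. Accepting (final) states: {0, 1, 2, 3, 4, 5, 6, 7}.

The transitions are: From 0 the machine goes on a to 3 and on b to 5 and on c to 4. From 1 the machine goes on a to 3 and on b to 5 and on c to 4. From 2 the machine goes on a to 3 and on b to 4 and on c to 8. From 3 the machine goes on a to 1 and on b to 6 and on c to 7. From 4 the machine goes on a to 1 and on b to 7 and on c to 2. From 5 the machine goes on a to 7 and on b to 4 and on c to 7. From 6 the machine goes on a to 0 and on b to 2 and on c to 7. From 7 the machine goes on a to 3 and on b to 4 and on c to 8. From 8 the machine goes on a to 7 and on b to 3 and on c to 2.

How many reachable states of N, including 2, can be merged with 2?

P0 = {0,1,2,3,4,5,6,7} | {8}.
Split {0,1,2,3,4,5,6,7} by δ(·,c) → {0,1,3,4,5,6} and {2,7}.
Split {0,1,3,4,5,6} by δ(·,a) → {0,1,3,4,6} and {5}.
Refine {0,1,3,4,6} on symbol b: members go to different blocks, giving {0,1} and {4,6} and {3}.
Stable partition: {0,1} | {8} | {2,7} | {5} | {4,6} | {3} — 6 equivalence classes.
State 2 belongs to the block {2,7}, which has 2 states.

2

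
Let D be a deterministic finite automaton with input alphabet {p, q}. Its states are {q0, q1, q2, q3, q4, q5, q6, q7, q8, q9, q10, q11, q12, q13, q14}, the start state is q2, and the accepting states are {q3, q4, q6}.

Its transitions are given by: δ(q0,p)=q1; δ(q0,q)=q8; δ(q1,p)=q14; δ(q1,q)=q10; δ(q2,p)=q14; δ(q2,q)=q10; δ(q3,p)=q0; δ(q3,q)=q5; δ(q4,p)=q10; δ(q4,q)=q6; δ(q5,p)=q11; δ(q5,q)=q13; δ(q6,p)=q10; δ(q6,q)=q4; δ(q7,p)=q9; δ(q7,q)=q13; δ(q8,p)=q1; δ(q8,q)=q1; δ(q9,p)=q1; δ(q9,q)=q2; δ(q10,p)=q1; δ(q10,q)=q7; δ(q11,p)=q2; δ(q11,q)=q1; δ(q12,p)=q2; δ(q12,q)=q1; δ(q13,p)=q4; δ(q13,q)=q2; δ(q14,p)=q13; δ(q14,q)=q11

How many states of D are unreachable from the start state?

5

Starting at q2 and following transitions, the reachable set is {q1, q2, q4, q6, q7, q9, q10, q11, q13, q14}. That leaves q0, q3, q5, q8, q12 unreachable — 5 in total.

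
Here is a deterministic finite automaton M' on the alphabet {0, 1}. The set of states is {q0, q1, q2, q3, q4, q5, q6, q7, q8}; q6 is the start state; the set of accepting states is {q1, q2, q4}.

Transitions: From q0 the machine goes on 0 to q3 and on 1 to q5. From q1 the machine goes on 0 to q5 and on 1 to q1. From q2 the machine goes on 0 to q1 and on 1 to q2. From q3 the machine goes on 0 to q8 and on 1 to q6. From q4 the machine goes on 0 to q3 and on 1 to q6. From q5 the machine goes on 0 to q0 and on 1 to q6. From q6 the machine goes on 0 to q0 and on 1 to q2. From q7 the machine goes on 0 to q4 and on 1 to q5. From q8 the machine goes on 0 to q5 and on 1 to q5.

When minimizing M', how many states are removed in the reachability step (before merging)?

No path from q6 leads to q4, q7; the other 7 states are all reachable.

2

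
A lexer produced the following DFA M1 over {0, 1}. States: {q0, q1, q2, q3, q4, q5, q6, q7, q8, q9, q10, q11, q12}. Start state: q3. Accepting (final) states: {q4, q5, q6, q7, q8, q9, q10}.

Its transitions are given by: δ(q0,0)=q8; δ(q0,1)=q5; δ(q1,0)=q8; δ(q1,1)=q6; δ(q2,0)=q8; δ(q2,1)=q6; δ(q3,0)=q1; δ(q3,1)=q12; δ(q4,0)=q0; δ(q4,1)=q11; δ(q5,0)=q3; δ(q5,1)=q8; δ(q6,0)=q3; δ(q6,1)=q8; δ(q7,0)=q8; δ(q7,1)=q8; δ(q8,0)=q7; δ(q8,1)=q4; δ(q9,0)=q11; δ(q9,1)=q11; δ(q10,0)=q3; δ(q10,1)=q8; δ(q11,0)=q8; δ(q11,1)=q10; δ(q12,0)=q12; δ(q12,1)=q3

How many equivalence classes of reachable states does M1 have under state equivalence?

Reachable states from the start: {q0,q1,q3,q4,q5,q6,q7,q8,q10,q11,q12}. Unreachable: {q2,q9} — drop them.
Start with accepting vs non-accepting: {q4,q5,q6,q7,q8,q10} | {q0,q1,q3,q11,q12}.
Refine {q4,q5,q6,q7,q8,q10} on symbol 0: members go to different blocks, giving {q4,q5,q6,q10} and {q7,q8}.
Refine {q4,q5,q6,q10} on symbol 1: members go to different blocks, giving {q5,q6,q10} and {q4}.
On input 0, block {q0,q1,q3,q11,q12} splits into {q0,q1,q11} and {q3,q12}.
Refine {q7,q8} on symbol 1: members go to different blocks, giving {q7} and {q8}.
On input 0, block {q3,q12} splits into {q3} and {q12}.
Stable partition: {q5,q6,q10} | {q0,q1,q11} | {q7} | {q4} | {q3} | {q8} | {q12} — 7 equivalence classes.

7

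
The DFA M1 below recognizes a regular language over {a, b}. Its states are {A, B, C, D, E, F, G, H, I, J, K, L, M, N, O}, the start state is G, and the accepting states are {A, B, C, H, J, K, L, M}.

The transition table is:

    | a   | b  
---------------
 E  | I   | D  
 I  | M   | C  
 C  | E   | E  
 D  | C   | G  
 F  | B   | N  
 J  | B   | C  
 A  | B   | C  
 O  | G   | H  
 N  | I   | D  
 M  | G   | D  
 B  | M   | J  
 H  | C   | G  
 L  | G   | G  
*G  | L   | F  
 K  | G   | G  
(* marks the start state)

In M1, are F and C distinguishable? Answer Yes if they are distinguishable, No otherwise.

Yes

First remove the unreachable states {A,H,K,O}; 11 states remain.
P0 = {B,C,J,L,M} | {D,E,F,G,I,N}.
Refine {B,C,J,L,M} on symbol a: members go to different blocks, giving {C,L,M} and {B,J}.
Refine {D,E,F,G,I,N} on symbol a: members go to different blocks, giving {D,G,I} and {E,N} and {F}.
On input a, block {C,L,M} splits into {L,M} and {C}.
On input a, block {D,G,I} splits into {G,I} and {D}.
Refine {L,M} on symbol b: members go to different blocks, giving {L} and {M}.
On input a, block {G,I} splits into {G} and {I}.
Refine {B,J} on symbol a: members go to different blocks, giving {B} and {J}.
Stable partition: {L} | {G} | {B} | {E,N} | {F} | {C} | {D} | {M} | {I} | {J} — 10 equivalence classes.
F and C end up in different blocks, so they are distinguishable. For instance, the string 'ε' is accepted from only C.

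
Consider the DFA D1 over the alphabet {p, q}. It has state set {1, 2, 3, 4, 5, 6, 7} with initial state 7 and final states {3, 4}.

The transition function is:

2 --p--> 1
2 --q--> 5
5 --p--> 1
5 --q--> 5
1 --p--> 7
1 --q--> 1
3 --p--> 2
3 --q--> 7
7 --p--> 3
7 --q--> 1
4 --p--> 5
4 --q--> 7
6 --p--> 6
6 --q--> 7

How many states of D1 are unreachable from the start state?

BFS from 7 reaches {1, 2, 3, 5, 7}; the 2 state(s) 4, 6 are never visited.

2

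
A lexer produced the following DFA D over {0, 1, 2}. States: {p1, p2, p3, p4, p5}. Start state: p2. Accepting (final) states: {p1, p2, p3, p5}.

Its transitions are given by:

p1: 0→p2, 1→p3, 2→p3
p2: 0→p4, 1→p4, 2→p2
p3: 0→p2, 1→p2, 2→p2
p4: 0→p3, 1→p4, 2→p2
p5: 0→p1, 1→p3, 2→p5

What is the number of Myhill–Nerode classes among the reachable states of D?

3

Reachable states from the start: {p2,p3,p4}. Unreachable: {p1,p5} — drop them.
Start with accepting vs non-accepting: {p2,p3} | {p4}.
Split {p2,p3} by δ(·,0) → {p2} and {p3}.
Stable partition: {p2} | {p4} | {p3} — 3 equivalence classes.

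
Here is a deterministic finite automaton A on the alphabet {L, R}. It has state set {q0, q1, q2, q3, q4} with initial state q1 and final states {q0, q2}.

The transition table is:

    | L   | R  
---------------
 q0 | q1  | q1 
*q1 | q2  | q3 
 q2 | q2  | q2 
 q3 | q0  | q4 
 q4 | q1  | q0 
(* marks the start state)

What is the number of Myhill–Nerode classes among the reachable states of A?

5

All states are reachable from the start state.
Start with accepting vs non-accepting: {q0,q2} | {q1,q3,q4}.
On input L, block {q0,q2} splits into {q0} and {q2}.
On input L, block {q1,q3,q4} splits into {q1} and {q3} and {q4}.
The partition is now stable with 5 blocks: {q0} | {q1} | {q2} | {q3} | {q4}.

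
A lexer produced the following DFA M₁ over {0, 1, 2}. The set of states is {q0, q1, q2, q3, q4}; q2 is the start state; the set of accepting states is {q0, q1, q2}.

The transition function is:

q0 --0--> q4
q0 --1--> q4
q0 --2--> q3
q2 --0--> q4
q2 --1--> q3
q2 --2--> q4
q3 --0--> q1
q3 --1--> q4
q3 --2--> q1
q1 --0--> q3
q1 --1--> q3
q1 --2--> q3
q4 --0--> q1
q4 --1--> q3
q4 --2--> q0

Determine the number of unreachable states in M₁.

A breadth-first search from the start state visits every state.

0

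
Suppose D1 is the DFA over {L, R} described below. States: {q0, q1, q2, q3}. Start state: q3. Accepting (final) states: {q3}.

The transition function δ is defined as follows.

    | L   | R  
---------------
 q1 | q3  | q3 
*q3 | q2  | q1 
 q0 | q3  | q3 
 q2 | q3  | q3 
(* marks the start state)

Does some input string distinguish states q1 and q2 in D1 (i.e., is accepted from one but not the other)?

No

Reachable states from the start: {q1,q2,q3}. Unreachable: {q0} — drop them.
P0 = {q3} | {q1,q2}.
No further refinement is possible. Final partition (2 blocks): {q3} | {q1,q2}.
q1 and q2 lie in the same block of the stable partition, so they are equivalent — no string distinguishes them.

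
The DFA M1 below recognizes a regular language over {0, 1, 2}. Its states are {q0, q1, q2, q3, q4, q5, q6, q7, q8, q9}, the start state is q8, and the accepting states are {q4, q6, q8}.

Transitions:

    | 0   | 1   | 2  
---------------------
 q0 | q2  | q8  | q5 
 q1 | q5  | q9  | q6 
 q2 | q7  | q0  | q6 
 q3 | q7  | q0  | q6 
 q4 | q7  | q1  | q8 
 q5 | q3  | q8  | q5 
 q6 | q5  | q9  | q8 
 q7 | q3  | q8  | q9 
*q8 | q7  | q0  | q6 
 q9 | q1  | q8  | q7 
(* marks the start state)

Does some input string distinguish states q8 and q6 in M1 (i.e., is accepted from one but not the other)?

No

States {q4} cannot be reached from the start state, so discard them.
Initial partition by acceptance: {q6,q8} | {q0,q1,q2,q3,q5,q7,q9}.
On input 1, block {q0,q1,q2,q3,q5,q7,q9} splits into {q0,q5,q7,q9} and {q1,q2,q3}.
No further refinement is possible. Final partition (3 blocks): {q6,q8} | {q0,q5,q7,q9} | {q1,q2,q3}.
q8 and q6 lie in the same block of the stable partition, so they are equivalent — no string distinguishes them.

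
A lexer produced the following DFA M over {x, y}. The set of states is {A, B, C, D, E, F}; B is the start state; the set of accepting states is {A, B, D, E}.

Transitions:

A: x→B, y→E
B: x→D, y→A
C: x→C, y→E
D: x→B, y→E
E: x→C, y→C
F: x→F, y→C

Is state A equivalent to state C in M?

First remove the unreachable states {F}; 5 states remain.
P0 = {A,B,D,E} | {C}.
On input x, block {A,B,D,E} splits into {A,B,D} and {E}.
Split {A,B,D} by δ(·,y) → {A,D} and {B}.
The partition is now stable with 4 blocks: {A,D} | {C} | {E} | {B}.
A and C end up in different blocks, so they are distinguishable. For instance, the string 'ε' is accepted from only A.

No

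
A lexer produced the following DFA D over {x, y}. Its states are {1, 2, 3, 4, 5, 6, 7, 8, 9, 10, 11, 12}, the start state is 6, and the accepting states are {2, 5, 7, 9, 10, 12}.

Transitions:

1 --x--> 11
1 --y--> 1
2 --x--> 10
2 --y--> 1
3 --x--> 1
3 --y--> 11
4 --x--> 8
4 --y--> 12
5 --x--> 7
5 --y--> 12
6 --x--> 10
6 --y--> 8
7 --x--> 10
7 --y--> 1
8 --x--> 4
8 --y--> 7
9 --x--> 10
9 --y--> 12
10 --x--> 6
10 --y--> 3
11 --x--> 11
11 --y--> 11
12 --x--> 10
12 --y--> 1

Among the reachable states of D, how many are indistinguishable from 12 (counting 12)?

States {2,5,9} cannot be reached from the start state, so discard them.
Start with accepting vs non-accepting: {7,10,12} | {1,3,4,6,8,11}.
On input x, block {7,10,12} splits into {7,12} and {10}.
On input x, block {1,3,4,6,8,11} splits into {1,3,4,8,11} and {6}.
On input y, block {1,3,4,8,11} splits into {1,3,11} and {4,8}.
The partition is now stable with 5 blocks: {7,12} | {1,3,11} | {10} | {6} | {4,8}.
State 12 belongs to the block {7,12}, which has 2 states.

2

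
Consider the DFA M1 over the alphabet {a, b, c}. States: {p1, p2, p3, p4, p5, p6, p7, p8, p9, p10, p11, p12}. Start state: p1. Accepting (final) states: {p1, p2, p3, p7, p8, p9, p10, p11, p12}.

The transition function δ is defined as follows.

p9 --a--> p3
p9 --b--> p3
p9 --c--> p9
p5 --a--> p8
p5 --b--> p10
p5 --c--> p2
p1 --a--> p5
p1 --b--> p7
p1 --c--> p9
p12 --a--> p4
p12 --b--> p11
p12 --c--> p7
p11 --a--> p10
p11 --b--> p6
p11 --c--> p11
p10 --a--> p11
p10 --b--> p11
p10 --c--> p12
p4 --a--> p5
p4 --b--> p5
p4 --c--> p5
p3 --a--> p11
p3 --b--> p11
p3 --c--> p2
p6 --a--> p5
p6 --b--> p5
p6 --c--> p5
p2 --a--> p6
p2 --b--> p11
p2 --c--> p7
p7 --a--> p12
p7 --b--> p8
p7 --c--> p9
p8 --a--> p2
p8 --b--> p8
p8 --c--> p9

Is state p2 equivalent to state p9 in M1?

No

All states are reachable from the start state.
Initial partition by acceptance: {p1,p2,p3,p7,p8,p9,p10,p11,p12} | {p4,p5,p6}.
On input a, block {p1,p2,p3,p7,p8,p9,p10,p11,p12} splits into {p3,p7,p8,p9,p10,p11} and {p1,p2,p12}.
On input a, block {p3,p7,p8,p9,p10,p11} splits into {p3,p9,p10,p11} and {p7,p8}.
On input b, block {p3,p9,p10,p11} splits into {p3,p9,p10} and {p11}.
Refine {p3,p9,p10} on symbol a: members go to different blocks, giving {p3,p10} and {p9}.
Refine {p4,p5,p6} on symbol a: members go to different blocks, giving {p4,p6} and {p5}.
On input a, block {p1,p2,p12} splits into {p2,p12} and {p1}.
The partition is now stable with 8 blocks: {p3,p10} | {p4,p6} | {p2,p12} | {p7,p8} | {p11} | {p9} | {p5} | {p1}.
p2 and p9 end up in different blocks, so they are distinguishable. For instance, the string 'a' is accepted from only p9.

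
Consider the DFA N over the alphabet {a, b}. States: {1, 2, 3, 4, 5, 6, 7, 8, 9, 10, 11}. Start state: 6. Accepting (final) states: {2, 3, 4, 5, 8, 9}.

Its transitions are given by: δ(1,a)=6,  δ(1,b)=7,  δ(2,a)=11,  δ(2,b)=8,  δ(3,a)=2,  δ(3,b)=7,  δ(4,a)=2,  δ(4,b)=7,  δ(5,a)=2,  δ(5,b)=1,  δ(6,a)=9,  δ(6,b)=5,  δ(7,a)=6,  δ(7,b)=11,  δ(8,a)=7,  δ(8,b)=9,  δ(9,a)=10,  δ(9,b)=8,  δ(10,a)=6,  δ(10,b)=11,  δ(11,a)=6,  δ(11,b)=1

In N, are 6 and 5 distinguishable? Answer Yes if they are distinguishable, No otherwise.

Yes

States {3,4} cannot be reached from the start state, so discard them.
Initial partition by acceptance: {2,5,8,9} | {1,6,7,10,11}.
On input a, block {2,5,8,9} splits into {2,8,9} and {5}.
On input a, block {1,6,7,10,11} splits into {1,7,10,11} and {6}.
No further refinement is possible. Final partition (4 blocks): {2,8,9} | {1,7,10,11} | {5} | {6}.
6 and 5 end up in different blocks, so they are distinguishable. For instance, the string 'ε' is accepted from only 5.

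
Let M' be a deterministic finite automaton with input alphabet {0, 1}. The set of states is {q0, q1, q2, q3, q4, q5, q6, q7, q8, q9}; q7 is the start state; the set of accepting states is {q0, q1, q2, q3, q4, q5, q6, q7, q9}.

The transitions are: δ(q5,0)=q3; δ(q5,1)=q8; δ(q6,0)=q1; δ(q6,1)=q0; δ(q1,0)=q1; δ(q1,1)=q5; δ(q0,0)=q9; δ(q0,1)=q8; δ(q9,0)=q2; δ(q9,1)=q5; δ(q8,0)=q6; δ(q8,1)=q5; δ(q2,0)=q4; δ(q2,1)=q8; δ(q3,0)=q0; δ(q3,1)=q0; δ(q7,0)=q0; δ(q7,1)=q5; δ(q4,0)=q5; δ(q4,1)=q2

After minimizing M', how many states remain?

4

Every state is reachable, so we keep all 10.
Start with accepting vs non-accepting: {q0,q1,q2,q3,q4,q5,q6,q7,q9} | {q8}.
Split {q0,q1,q2,q3,q4,q5,q6,q7,q9} by δ(·,1) → {q1,q3,q4,q6,q7,q9} and {q0,q2,q5}.
On input 0, block {q1,q3,q4,q6,q7,q9} splits into {q3,q4,q7,q9} and {q1,q6}.
The partition is now stable with 4 blocks: {q3,q4,q7,q9} | {q8} | {q0,q2,q5} | {q1,q6}.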